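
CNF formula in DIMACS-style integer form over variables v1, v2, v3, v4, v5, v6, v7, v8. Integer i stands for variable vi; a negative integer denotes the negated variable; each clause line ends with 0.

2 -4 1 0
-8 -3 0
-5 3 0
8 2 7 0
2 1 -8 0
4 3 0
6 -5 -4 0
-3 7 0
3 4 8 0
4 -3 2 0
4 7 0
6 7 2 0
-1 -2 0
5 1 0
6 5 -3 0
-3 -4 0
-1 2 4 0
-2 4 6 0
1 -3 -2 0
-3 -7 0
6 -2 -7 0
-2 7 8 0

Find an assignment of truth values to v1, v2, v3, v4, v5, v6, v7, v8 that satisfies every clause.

v1 = 1  v2 = 0  v3 = 0  v4 = 1  v5 = 0  v6 = 0  v7 = 1  v8 = 1

Set v1 = True and propagate.
  then v2 is forced to False.
  then v4 is forced to True.
  then v3 is forced to False.
  then v5 is forced to False.
The remaining clauses are satisfied by v6 = False, v7 = True, v8 = True.
Check each clause:
  1. (~v4 \/ v2 \/ v1) — v1 is true.
  2. (~v8 \/ ~v3) — ~v3 is true.
  3. (~v5 \/ v3) — ~v5 is true.
  4. (v8 \/ v2 \/ v7) — v8 is true.
  5. (v2 \/ v1 \/ ~v8) — v1 is true.
  6. (v4 \/ v3) — v4 is true.
  7. (~v5 \/ v6 \/ ~v4) — ~v5 is true.
  8. (~v3 \/ v7) — ~v3 is true.
  9. (v8 \/ v3 \/ v4) — v8 is true.
  10. (v2 \/ ~v3 \/ v4) — v4 is true.
  11. (v4 \/ v7) — v4 is true.
  12. (v6 \/ v7 \/ v2) — v7 is true.
  13. (~v1 \/ ~v2) — ~v2 is true.
  14. (v5 \/ v1) — v1 is true.
  15. (~v3 \/ v6 \/ v5) — ~v3 is true.
  16. (~v3 \/ ~v4) — ~v3 is true.
  17. (v4 \/ v2 \/ ~v1) — v4 is true.
  18. (v4 \/ ~v2 \/ v6) — v4 is true.
  19. (~v2 \/ ~v3 \/ v1) — v1 is true.
  20. (~v3 \/ ~v7) — ~v3 is true.
  21. (~v2 \/ ~v7 \/ v6) — ~v2 is true.
  22. (v7 \/ v8 \/ ~v2) — v8 is true.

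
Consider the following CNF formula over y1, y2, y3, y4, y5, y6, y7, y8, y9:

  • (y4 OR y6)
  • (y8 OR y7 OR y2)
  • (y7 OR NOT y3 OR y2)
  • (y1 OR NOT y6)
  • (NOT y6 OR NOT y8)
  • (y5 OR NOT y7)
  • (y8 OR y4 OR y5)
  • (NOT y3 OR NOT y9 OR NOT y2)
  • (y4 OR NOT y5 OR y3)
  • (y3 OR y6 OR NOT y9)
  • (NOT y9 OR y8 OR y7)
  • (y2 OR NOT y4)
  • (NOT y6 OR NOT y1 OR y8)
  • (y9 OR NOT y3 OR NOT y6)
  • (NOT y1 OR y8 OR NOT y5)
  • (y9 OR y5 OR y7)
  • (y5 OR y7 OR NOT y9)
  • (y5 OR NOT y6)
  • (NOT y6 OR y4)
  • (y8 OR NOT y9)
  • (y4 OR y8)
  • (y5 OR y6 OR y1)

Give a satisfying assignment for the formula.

y1=T, y2=T, y3=F, y4=T, y5=T, y6=F, y7=F, y8=T, y9=F

Try y1 = True.
Try y2 = True.
Try y3 = False.
For the remaining variables, y4 = True, y5 = True, y6 = False, y7 = False, y8 = True, y9 = False works.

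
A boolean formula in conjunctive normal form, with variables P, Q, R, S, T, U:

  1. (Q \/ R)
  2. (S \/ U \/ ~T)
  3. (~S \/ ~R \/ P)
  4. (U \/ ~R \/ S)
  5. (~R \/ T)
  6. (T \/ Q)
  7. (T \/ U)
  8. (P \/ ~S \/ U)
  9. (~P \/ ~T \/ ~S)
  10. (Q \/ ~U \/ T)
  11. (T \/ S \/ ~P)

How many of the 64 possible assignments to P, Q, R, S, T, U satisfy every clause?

10

Case analysis on T and S:
  T=1, S=1: remaining (P,Q,R,U) ∈ {(0,1,0,1)} — 1.
  T=1, S=0: P free; 3 ways for (Q,R,U) × 2^1 = 6.
  T=0, S=1: remaining (P,Q,R,U) ∈ {(0,1,0,1); (1,1,0,1)} — 2.
  T=0, S=0: remaining (P,Q,R,U) ∈ {(0,1,0,1)} — 1.
Total: 1 + 6 + 2 + 1 = 10.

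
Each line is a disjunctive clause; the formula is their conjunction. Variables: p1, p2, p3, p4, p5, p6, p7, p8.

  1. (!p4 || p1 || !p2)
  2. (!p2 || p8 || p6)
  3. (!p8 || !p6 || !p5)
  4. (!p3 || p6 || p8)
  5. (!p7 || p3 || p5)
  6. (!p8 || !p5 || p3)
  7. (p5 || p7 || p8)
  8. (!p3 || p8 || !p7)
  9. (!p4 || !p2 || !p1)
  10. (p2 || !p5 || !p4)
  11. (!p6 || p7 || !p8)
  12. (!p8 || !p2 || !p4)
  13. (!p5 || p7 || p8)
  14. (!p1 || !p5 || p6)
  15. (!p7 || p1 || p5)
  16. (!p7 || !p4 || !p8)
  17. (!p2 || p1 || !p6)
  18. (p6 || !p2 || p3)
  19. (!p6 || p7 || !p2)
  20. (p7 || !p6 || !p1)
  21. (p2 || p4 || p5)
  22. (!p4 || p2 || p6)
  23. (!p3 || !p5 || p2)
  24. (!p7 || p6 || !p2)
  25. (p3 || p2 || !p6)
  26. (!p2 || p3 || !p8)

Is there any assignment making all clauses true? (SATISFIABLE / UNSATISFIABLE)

Branch on p1: take p1 = True.
Set p2 = True and propagate.
  then p4 is forced to False.
For the remaining variables, p3 = True, p5 = False, p6 = False, p7 = False, p8 = True works.
Every clause has at least one true literal under this assignment.
So p1=T  p2=T  p3=T  p4=F  p5=F  p6=F  p7=F  p8=T is a satisfying assignment.

SATISFIABLE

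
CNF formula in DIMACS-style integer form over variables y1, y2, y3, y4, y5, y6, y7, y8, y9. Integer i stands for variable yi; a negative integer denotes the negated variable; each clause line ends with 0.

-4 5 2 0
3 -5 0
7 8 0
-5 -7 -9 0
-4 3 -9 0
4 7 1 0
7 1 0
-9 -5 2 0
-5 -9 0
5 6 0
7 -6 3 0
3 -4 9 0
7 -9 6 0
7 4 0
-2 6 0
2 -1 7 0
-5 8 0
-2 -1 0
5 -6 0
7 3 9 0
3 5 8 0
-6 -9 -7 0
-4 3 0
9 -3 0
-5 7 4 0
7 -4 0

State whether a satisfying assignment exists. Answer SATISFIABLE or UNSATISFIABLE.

UNSATISFIABLE

y7 = True:
  y5 = True:
    propagation gives y3=True, y9=False; an empty clause results — contradiction.
  y5 = False:
    propagation gives y6=True; an empty clause results — contradiction.
y7 = False:
  propagation gives y8=True, y1=True, y4=True; an empty clause results — contradiction.
Every branch closes, so no satisfying assignment exists.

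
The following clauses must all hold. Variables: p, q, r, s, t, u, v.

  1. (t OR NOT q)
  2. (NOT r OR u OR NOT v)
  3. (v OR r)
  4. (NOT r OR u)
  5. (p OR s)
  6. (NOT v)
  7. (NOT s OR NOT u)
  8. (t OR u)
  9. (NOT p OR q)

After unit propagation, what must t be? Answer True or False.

True

(NOT v) is a unit clause: v = False.
(r OR v) with v = False leaves only r, so r = True.
From (NOT r OR u) and r = True: u = True.
(NOT u OR NOT s) with u = True leaves only NOT s, so s = False.
From (p OR s) and s = False: p = True.
From (NOT p OR q) and p = True: q = True.
In (t OR NOT q), NOT q is now false; t must hold, so t = True.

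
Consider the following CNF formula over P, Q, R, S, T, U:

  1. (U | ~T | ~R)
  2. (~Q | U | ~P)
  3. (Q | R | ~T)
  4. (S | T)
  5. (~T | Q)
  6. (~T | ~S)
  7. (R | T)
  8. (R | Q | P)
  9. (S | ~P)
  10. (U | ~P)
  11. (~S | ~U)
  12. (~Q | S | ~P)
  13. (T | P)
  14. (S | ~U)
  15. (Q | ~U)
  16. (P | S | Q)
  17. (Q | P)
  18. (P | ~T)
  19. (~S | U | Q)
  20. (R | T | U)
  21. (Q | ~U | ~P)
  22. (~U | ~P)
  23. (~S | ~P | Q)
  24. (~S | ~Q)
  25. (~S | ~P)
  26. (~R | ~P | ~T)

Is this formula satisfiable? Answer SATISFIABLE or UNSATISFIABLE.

UNSATISFIABLE

P = True:
  propagation gives S=True; an empty clause results — contradiction.
P = False:
  propagation gives T=True; an empty clause results — contradiction.
Every branch closes, so no satisfying assignment exists.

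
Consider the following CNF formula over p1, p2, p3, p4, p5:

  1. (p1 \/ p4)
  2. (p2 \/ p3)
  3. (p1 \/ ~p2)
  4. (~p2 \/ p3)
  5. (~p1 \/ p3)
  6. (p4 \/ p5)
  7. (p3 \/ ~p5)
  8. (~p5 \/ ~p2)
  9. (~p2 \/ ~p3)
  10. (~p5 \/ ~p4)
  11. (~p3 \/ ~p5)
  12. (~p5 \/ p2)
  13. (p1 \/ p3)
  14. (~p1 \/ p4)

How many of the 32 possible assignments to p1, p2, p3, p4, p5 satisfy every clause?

2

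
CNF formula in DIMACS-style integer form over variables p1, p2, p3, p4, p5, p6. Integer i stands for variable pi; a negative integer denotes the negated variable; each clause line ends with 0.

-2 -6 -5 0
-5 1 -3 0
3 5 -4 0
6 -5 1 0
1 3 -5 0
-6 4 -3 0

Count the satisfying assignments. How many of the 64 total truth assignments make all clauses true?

31

Case analysis on p5 and p3:
  p5=1, p3=1: 5 of the 16 assignments to (p1,p2,p4,p6) work.
  p5=1, p3=0: p4 free; 3 ways for (p1,p2,p6) × 2^1 = 6.
  p5=0, p3=1: p1, p2 free; 3 ways for (p4,p6) × 2^2 = 12.
  p5=0, p3=0: forces p4=0; p1, p2, p6 free → 2^3 = 8.
Total: 5 + 6 + 12 + 8 = 31.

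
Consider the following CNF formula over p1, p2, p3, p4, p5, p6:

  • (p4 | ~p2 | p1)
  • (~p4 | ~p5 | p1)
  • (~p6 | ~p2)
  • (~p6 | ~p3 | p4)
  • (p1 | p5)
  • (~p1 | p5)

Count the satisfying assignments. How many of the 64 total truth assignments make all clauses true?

Split on p1, then p4.
  p1=T, p4=T: p3 free; 3 ways for (p2,p5,p6) × 2^1 = 6.
  p1=T, p4=F: 5 of the 16 assignments to (p2,p3,p5,p6) work.
  p1=F, p4=T: a clause becomes empty — 0.
  p1=F, p4=F: remaining (p2,p3,p5,p6) ∈ {(F,F,T,F); (F,F,T,T); (F,T,T,F)} — 3.
Total: 6 + 5 + 0 + 3 = 14.

14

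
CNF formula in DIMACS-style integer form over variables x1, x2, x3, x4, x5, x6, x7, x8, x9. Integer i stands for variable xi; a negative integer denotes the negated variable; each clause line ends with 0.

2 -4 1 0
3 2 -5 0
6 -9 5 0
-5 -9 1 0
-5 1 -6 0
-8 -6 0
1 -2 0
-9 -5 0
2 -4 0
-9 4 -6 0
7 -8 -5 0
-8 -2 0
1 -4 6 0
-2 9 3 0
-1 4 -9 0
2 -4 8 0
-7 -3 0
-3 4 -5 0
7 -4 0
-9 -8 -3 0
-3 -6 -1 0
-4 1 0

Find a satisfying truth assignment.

Branch on x1: take x1 = True.
For the remaining variables, x2 = True, x3 = True, x4 = False, x5 = False, x6 = False, x7 = False, x8 = False, x9 = False works.
Every clause has at least one true literal under this assignment.

x1=True, x2=True, x3=True, x4=False, x5=False, x6=False, x7=False, x8=False, x9=False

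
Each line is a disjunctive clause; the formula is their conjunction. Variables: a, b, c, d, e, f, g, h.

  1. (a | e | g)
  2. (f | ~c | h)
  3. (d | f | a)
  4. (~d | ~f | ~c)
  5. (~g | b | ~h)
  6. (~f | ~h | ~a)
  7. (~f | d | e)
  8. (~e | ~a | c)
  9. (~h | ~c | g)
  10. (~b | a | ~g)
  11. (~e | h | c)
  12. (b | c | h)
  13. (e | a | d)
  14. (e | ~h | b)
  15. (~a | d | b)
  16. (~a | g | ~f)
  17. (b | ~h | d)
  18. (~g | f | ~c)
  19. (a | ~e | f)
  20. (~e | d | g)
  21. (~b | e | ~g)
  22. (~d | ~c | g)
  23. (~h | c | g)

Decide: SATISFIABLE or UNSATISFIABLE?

Set a = True and propagate.
Branch on b: take b = True.
Set c = False and propagate.
  then e is forced to False.
  then g is forced to False.
  then f is forced to False.
  then h is forced to False.
d is now unconstrained; take d = False.
Every clause has at least one true literal under this assignment.
So a=1, b=1, c=0, d=0, e=0, f=0, g=0, h=0 is a satisfying assignment.

SATISFIABLE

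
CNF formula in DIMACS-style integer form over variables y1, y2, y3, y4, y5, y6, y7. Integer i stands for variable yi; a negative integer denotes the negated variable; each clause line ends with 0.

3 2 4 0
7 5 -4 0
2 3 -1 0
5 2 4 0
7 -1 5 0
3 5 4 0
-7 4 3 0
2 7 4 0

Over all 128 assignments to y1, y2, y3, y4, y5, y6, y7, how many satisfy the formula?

64

Case analysis on y4 and y2:
  y4=T, y2=T: y1, y3, y6 free; 3 ways for (y5,y7) × 2^3 = 24.
  y4=T, y2=F: y6 free; 9 ways for (y1,y3,y5,y7) × 2^1 = 18.
  y4=F, y2=T: y6 free; 9 ways for (y1,y3,y5,y7) × 2^1 = 18.
  y4=F, y2=F: remaining (y1,y3,y5,y6,y7) ∈ {(F,T,T,F,T); (F,T,T,T,T); (T,T,T,F,T); (T,T,T,T,T)} — 4.
Total: 24 + 18 + 18 + 4 = 64.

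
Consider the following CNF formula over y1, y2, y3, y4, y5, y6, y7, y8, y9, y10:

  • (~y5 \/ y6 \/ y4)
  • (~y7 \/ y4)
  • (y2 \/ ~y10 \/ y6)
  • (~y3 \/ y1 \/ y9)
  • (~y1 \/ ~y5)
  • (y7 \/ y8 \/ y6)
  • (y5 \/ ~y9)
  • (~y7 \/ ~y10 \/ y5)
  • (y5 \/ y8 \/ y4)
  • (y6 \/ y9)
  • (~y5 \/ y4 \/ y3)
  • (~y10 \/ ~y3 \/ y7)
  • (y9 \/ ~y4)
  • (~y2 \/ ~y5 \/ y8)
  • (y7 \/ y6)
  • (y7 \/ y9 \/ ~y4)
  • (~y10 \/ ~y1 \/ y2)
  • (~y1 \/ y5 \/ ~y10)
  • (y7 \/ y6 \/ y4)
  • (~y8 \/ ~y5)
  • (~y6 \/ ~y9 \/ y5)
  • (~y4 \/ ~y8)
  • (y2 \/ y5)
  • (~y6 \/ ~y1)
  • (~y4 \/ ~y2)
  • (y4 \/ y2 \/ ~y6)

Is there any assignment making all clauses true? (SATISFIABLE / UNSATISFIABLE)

Pure literal: y10 appears only negated; assign y10 = False.
Try y1 = False.
Branch on y2: take y2 = False.
  then y5 is forced to True.
  then y8 is forced to False.
For the remaining variables, y3 = False, y4 = True, y6 = True, y7 = True, y9 = True works.
So y1=False, y2=False, y3=False, y4=True, y5=True, y6=True, y7=True, y8=False, y9=True, y10=False is a satisfying assignment.

SATISFIABLE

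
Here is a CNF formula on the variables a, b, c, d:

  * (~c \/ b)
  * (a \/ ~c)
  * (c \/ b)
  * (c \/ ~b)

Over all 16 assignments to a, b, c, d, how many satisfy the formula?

2

The models are:
  a=T b=T c=T d=F
  a=T b=T c=T d=T
Count: 2.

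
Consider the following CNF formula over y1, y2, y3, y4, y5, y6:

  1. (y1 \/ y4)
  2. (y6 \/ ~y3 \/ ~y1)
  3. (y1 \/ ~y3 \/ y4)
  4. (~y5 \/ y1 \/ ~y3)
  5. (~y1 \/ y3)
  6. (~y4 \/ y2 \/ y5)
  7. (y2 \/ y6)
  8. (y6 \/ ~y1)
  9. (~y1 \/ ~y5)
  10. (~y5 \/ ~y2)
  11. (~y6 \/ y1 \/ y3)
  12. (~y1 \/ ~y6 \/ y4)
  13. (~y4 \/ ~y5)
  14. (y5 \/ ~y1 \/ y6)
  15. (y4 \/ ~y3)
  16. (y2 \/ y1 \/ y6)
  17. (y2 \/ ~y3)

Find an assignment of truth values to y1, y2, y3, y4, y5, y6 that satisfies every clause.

y1 = F  y2 = T  y3 = T  y4 = T  y5 = F  y6 = T

Branch on y1: take y1 = False.
  then y4 is forced to True.
  then y5 is forced to False.
  then y2 is forced to True.
For the remaining variables, y3 = True, y6 = True works.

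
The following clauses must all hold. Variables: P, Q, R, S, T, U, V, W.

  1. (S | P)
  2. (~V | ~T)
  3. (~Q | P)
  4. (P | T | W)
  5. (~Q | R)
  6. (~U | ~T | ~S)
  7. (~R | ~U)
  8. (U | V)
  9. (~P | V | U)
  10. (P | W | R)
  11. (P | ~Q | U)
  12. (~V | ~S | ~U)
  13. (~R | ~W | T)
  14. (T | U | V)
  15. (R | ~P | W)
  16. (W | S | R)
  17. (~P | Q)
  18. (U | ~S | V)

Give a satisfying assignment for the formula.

Set P = True and propagate.
  then Q is forced to True.
  then R is forced to True.
  then U is forced to False.
  then V is forced to True.
  then T is forced to False.
  then W is forced to False.
S is now unconstrained; take S = False.
Every clause has at least one true literal under this assignment.

P=T, Q=T, R=T, S=F, T=F, U=F, V=T, W=F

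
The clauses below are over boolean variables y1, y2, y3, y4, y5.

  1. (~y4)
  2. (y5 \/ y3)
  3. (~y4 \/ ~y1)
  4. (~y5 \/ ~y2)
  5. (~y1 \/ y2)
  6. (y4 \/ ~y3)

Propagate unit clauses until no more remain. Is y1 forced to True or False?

(~y4) stands alone — y4 = False.
In (y4 \/ ~y3), y4 is now false; ~y3 must hold, so y3 = False.
In (y5 \/ y3), y3 is now false; y5 must hold, so y5 = True.
From (~y2 \/ ~y5) and y5 = True: y2 = False.
(y2 \/ ~y1) with y2 = False leaves only ~y1, so y1 = False.

False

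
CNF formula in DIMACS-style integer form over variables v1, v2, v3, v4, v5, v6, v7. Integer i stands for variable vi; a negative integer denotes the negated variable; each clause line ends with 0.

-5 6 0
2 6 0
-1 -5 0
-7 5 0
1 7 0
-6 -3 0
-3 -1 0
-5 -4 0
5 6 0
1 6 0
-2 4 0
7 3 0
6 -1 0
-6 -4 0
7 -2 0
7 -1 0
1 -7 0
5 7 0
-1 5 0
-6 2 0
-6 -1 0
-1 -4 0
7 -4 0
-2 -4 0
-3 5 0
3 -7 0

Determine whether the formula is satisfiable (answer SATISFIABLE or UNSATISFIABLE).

v1 = True:
  propagation gives v5=False; an empty clause results — contradiction.
v1 = False:
  propagation gives v7=True; an empty clause results — contradiction.
Every branch closes, so no satisfying assignment exists.

UNSATISFIABLE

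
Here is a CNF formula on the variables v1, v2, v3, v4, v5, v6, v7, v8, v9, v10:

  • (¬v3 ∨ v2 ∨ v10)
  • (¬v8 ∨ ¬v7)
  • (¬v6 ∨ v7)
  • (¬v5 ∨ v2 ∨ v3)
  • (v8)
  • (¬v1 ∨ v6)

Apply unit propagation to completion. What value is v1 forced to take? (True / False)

False

(v8) is a unit clause: v8 = True.
From (¬v8 ∨ ¬v7) and v8 = True: v7 = False.
(v7 ∨ ¬v6): since v7 = False, the clause reduces to (¬v6). v6 = False.
In (v6 ∨ ¬v1), v6 is now false; ¬v1 must hold, so v1 = False.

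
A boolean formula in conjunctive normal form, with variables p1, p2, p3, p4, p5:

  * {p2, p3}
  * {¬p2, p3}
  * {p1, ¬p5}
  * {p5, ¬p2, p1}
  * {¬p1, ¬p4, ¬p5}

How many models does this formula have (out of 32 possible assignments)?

8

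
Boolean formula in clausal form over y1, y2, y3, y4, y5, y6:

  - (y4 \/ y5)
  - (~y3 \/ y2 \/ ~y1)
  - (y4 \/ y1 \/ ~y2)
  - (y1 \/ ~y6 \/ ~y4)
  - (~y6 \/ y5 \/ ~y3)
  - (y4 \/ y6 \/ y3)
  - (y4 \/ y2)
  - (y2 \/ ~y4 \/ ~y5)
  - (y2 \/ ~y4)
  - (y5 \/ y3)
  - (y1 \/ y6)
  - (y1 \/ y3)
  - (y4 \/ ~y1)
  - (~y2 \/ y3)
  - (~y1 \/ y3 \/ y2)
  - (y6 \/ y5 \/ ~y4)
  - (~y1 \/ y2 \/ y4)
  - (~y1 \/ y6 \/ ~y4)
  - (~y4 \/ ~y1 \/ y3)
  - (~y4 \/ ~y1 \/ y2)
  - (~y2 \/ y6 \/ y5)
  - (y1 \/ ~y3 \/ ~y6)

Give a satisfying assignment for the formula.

y1 = 1  y2 = 1  y3 = 1  y4 = 1  y5 = 1  y6 = 1

Branch on y1: take y1 = True.
  then y4 is forced to True.
  then y2 is forced to True.
  then y3 is forced to True.
  then y6 is forced to True.
  then y5 is forced to True.
Check each clause:
  1. (y5 \/ y4) — y4 is true.
  2. (~y3 \/ ~y1 \/ y2) — y2 is true.
  3. (~y2 \/ y4 \/ y1) — y1 is true.
  4. (~y4 \/ ~y6 \/ y1) — y1 is true.
  5. (y5 \/ ~y6 \/ ~y3) — y5 is true.
  6. (y4 \/ y3 \/ y6) — y3 is true.
  7. (y2 \/ y4) — y2 is true.
  8. (~y5 \/ ~y4 \/ y2) — y2 is true.
  9. (y2 \/ ~y4) — y2 is true.
  10. (y3 \/ y5) — y3 is true.
  11. (y6 \/ y1) — y1 is true.
  12. (y1 \/ y3) — y1 is true.
  13. (~y1 \/ y4) — y4 is true.
  14. (~y2 \/ y3) — y3 is true.
  15. (y3 \/ ~y1 \/ y2) — y2 is true.
  16. (~y4 \/ y6 \/ y5) — y5 is true.
  17. (y4 \/ y2 \/ ~y1) — y2 is true.
  18. (y6 \/ ~y4 \/ ~y1) — y6 is true.
  19. (y3 \/ ~y1 \/ ~y4) — y3 is true.
  20. (~y4 \/ ~y1 \/ y2) — y2 is true.
  21. (y5 \/ ~y2 \/ y6) — y5 is true.
  22. (y1 \/ ~y6 \/ ~y3) — y1 is true.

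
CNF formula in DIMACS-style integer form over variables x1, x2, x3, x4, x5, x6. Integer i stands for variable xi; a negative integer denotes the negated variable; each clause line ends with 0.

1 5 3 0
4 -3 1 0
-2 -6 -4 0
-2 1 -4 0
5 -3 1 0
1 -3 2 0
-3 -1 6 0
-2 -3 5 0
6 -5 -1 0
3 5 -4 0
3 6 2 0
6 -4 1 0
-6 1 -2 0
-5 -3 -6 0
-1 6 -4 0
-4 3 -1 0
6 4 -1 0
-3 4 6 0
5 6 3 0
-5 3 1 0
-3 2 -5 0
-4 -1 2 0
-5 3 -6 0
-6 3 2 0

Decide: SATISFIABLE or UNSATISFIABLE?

SATISFIABLE

Set x1 = True and propagate.
For the remaining variables, x2 = True, x3 = False, x4 = False, x5 = False, x6 = True works.
Every clause has at least one true literal under this assignment.
So x1=True, x2=True, x3=False, x4=False, x5=False, x6=True is a satisfying assignment.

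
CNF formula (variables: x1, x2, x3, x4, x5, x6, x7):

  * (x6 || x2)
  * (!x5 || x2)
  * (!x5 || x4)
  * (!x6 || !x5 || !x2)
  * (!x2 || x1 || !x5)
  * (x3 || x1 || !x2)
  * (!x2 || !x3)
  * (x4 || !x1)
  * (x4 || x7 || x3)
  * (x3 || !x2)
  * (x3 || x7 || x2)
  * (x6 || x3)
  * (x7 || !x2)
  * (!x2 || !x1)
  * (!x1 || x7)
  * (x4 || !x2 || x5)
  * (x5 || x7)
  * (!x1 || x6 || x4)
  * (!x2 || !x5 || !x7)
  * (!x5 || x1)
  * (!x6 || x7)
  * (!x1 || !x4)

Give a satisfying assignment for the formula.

x1=F, x2=F, x3=T, x4=F, x5=F, x6=T, x7=T

Set x1 = False and propagate.
  then x5 is forced to False.
  then x7 is forced to True.
Branch on x2: take x2 = False.
  then x6 is forced to True.
x3, x4 are now unconstrained; take x3 = True, x4 = False.
Every clause has at least one true literal under this assignment.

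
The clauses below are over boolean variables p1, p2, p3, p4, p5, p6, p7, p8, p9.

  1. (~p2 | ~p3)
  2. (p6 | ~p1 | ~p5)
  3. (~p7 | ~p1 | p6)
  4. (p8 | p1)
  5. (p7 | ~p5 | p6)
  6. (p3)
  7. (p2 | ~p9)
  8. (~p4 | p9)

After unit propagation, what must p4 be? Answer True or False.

Unit clause (p3) sets p3 = True.
(~p2 | ~p3) with p3 = True leaves only ~p2, so p2 = False.
(~p9 | p2) with p2 = False leaves only ~p9, so p9 = False.
In (p9 | ~p4), p9 is now false; ~p4 must hold, so p4 = False.

False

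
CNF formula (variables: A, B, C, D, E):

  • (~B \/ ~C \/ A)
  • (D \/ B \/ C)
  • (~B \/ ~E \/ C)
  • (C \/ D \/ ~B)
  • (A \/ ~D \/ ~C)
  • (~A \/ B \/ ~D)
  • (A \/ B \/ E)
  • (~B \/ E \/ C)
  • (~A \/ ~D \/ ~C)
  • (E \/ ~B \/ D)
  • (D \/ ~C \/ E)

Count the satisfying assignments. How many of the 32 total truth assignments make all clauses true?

4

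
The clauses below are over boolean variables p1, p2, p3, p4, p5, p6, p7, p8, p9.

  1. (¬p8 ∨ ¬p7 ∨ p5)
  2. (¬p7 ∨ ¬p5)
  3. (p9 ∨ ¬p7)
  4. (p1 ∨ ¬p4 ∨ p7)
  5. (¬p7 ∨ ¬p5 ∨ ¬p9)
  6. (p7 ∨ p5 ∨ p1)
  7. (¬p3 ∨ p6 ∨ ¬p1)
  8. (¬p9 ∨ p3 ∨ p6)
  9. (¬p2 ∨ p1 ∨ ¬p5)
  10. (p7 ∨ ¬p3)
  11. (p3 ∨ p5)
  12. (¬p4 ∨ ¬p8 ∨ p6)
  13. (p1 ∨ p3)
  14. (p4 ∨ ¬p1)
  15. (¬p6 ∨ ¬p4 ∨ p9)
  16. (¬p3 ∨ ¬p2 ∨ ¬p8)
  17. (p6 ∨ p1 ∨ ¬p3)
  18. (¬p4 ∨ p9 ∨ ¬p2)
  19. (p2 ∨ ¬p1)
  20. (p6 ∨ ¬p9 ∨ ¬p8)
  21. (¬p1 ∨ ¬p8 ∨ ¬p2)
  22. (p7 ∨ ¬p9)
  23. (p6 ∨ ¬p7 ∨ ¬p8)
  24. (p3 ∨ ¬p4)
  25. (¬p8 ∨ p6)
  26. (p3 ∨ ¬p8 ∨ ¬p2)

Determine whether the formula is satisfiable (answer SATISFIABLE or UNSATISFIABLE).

SATISFIABLE

Pure literal: p8 appears only negated; assign p8 = False.
Branch on p1: take p1 = False.
  then p3 is forced to True.
  then p7 is forced to True.
  then p5 is forced to False.
  then p9 is forced to True.
  then p6 is forced to True.
p2, p4 are now unconstrained; take p2 = False, p4 = True.
Every clause has at least one true literal under this assignment.
So p1 = False, p2 = False, p3 = True, p4 = True, p5 = False, p6 = True, p7 = True, p8 = False, p9 = True is a satisfying assignment.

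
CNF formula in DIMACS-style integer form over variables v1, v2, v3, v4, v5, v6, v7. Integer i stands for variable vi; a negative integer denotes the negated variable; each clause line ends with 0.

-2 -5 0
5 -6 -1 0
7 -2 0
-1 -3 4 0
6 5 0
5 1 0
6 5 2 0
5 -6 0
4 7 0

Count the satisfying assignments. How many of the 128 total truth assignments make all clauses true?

22

Split on v5, then v6.
  v5=T, v6=T: 11 of the 32 assignments to (v1,v2,v3,v4,v7) work.
  v5=T, v6=F: 11 of the 32 assignments to (v1,v2,v3,v4,v7) work.
  v5=F, v6=T: a clause becomes empty — 0.
  v5=F, v6=F: a clause becomes empty — 0.
Total: 11 + 11 + 0 + 0 = 22.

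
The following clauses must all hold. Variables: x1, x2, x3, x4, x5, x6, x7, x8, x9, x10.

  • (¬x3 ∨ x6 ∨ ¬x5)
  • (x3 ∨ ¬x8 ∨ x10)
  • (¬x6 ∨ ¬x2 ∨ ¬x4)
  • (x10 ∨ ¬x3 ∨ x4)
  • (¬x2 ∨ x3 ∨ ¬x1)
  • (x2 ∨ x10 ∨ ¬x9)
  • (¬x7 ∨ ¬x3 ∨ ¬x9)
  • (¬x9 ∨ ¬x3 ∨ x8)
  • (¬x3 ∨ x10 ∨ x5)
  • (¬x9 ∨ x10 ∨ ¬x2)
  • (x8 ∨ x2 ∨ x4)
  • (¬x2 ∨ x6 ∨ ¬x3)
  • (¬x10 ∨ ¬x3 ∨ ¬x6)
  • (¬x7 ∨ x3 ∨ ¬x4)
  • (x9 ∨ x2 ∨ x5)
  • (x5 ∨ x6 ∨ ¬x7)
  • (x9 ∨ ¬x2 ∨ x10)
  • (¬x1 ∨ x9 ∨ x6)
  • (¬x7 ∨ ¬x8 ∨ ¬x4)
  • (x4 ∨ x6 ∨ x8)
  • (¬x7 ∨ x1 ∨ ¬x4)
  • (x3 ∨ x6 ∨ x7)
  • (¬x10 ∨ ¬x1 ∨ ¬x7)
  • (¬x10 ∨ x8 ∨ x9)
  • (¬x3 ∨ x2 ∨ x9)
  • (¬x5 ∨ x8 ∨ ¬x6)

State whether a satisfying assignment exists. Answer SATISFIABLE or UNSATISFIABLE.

Set x1 = False and propagate.
Branch on x2: take x2 = False.
For the remaining variables, x3 = False, x4 = True, x5 = False, x6 = True, x7 = False, x8 = False, x9 = True, x10 = True works.
So x1 = False, x2 = False, x3 = False, x4 = True, x5 = False, x6 = True, x7 = False, x8 = False, x9 = True, x10 = True is a satisfying assignment.

SATISFIABLE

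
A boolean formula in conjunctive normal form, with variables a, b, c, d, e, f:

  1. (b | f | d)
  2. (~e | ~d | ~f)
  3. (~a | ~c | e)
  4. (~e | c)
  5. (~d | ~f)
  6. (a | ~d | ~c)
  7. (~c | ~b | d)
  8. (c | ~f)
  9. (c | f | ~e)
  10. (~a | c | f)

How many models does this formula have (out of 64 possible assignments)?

Case analysis on c and f:
  c=1, f=1: remaining (a,b,d,e) ∈ {(0,0,0,0); (0,0,0,1); (1,0,0,1)} — 3.
  c=1, f=0: remaining (a,b,d,e) ∈ {(1,0,1,1); (1,1,1,1)} — 2.
  c=0, f=1: a clause becomes empty — 0.
  c=0, f=0: remaining (a,b,d,e) ∈ {(0,0,1,0); (0,1,0,0); (0,1,1,0)} — 3.
Total: 3 + 2 + 0 + 3 = 8.

8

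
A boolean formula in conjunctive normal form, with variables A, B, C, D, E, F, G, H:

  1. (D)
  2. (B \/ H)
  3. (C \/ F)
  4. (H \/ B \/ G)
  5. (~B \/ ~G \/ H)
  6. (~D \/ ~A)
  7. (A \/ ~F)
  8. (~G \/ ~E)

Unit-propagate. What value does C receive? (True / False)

True

(D) stands alone — D = True.
In (~D \/ ~A), ~D is now false; ~A must hold, so A = False.
From (A \/ ~F) and A = False: F = False.
From (F \/ C) and F = False: C = True.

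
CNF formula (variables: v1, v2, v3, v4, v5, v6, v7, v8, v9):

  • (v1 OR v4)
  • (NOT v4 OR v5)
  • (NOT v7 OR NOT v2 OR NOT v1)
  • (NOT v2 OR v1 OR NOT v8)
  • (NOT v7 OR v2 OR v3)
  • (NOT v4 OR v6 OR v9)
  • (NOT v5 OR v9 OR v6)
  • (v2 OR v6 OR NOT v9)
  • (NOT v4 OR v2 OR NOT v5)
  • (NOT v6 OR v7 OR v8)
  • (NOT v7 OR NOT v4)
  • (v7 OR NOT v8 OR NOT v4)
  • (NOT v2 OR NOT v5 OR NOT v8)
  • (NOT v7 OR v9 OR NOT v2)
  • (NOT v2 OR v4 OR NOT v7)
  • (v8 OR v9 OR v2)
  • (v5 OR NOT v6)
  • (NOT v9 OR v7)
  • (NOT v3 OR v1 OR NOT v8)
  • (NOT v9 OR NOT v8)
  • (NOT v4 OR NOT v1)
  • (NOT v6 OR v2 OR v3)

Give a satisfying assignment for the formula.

Branch on v1: take v1 = True.
  then v4 is forced to False.
For the remaining variables, v2 = False, v3 = True, v5 = True, v6 = True, v7 = True, v8 = True, v9 = False works.

v1 = T, v2 = F, v3 = T, v4 = F, v5 = T, v6 = T, v7 = T, v8 = T, v9 = F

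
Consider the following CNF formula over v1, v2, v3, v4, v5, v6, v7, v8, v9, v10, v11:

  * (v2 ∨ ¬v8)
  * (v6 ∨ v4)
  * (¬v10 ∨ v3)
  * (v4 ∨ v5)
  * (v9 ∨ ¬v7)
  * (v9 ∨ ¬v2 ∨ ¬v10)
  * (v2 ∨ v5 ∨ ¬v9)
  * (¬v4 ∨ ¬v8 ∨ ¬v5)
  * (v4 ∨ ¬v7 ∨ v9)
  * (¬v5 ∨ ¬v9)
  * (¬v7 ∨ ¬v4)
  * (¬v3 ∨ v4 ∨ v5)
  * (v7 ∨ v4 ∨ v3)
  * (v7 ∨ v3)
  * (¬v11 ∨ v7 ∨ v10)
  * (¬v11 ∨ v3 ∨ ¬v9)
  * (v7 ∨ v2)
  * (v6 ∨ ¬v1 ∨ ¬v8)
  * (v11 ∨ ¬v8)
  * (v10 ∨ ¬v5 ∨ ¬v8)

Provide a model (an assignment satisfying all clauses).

v1=F, v2=T, v3=T, v4=T, v5=F, v6=F, v7=F, v8=F, v9=T, v10=F, v11=F

Check each clause:
  1. (¬v8 ∨ v2) — ¬v8 is true.
  2. (v4 ∨ v6) — v4 is true.
  3. (v3 ∨ ¬v10) — v3 is true.
  4. (v5 ∨ v4) — v4 is true.
  5. (v9 ∨ ¬v7) — v9 is true.
  6. (¬v10 ∨ v9 ∨ ¬v2) — v9 is true.
  7. (¬v9 ∨ v5 ∨ v2) — v2 is true.
  8. (¬v4 ∨ ¬v8 ∨ ¬v5) — ¬v8 is true.
  9. (¬v7 ∨ v9 ∨ v4) — v9 is true.
  10. (¬v5 ∨ ¬v9) — ¬v5 is true.
  11. (¬v7 ∨ ¬v4) — ¬v7 is true.
  12. (v4 ∨ v5 ∨ ¬v3) — v4 is true.
  13. (v7 ∨ v3 ∨ v4) — v3 is true.
  14. (v3 ∨ v7) — v3 is true.
  15. (¬v11 ∨ v10 ∨ v7) — ¬v11 is true.
  16. (¬v11 ∨ ¬v9 ∨ v3) — v3 is true.
  17. (v2 ∨ v7) — v2 is true.
  18. (¬v8 ∨ ¬v1 ∨ v6) — ¬v8 is true.
  19. (¬v8 ∨ v11) — ¬v8 is true.
  20. (¬v8 ∨ ¬v5 ∨ v10) — ¬v8 is true.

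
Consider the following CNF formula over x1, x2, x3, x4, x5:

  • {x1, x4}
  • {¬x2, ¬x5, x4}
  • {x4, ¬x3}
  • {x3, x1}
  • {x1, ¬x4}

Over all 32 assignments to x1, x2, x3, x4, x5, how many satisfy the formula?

11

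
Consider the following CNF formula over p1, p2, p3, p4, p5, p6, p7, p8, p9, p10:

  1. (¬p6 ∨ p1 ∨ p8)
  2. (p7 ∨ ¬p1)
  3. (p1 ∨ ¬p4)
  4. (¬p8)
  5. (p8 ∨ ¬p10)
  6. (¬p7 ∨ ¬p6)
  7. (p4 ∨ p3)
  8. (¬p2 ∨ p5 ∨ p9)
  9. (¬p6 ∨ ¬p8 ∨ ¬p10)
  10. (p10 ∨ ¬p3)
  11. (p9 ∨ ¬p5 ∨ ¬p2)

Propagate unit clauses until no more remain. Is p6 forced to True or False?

False

Unit clause (¬p8) sets p8 = False.
In (¬p10 ∨ p8), p8 is now false; ¬p10 must hold, so p10 = False.
In (p10 ∨ ¬p3), p10 is now false; ¬p3 must hold, so p3 = False.
(p3 ∨ p4) with p3 = False leaves only p4, so p4 = True.
(p1 ∨ ¬p4): since p4 = True, the clause reduces to (p1). p1 = True.
(¬p1 ∨ p7) with p1 = True leaves only p7, so p7 = True.
From (¬p6 ∨ ¬p7) and p7 = True: p6 = False.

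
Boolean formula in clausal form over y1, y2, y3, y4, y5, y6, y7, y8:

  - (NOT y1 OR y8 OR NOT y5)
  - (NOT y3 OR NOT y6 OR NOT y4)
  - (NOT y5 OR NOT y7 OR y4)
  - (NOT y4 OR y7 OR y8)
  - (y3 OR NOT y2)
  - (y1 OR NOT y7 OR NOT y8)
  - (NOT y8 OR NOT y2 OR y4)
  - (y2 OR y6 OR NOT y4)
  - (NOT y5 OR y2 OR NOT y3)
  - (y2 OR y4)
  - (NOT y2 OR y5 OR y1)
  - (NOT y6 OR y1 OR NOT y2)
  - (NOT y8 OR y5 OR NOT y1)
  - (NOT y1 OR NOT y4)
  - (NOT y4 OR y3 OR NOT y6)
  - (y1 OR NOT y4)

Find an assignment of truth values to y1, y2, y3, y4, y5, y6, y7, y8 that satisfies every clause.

y1=F, y2=T, y3=T, y4=F, y5=T, y6=F, y7=F, y8=F

Check each clause:
  1. (NOT y5 OR NOT y1 OR y8) — NOT y1 is true.
  2. (NOT y3 OR NOT y4 OR NOT y6) — NOT y6 is true.
  3. (y4 OR NOT y7 OR NOT y5) — NOT y7 is true.
  4. (NOT y4 OR y8 OR y7) — NOT y4 is true.
  5. (y3 OR NOT y2) — y3 is true.
  6. (y1 OR NOT y7 OR NOT y8) — NOT y8 is true.
  7. (NOT y2 OR y4 OR NOT y8) — NOT y8 is true.
  8. (NOT y4 OR y2 OR y6) — y2 is true.
  9. (NOT y5 OR y2 OR NOT y3) — y2 is true.
  10. (y4 OR y2) — y2 is true.
  11. (NOT y2 OR y1 OR y5) — y5 is true.
  12. (y1 OR NOT y6 OR NOT y2) — NOT y6 is true.
  13. (NOT y8 OR y5 OR NOT y1) — NOT y8 is true.
  14. (NOT y4 OR NOT y1) — NOT y4 is true.
  15. (y3 OR NOT y6 OR NOT y4) — NOT y6 is true.
  16. (y1 OR NOT y4) — NOT y4 is true.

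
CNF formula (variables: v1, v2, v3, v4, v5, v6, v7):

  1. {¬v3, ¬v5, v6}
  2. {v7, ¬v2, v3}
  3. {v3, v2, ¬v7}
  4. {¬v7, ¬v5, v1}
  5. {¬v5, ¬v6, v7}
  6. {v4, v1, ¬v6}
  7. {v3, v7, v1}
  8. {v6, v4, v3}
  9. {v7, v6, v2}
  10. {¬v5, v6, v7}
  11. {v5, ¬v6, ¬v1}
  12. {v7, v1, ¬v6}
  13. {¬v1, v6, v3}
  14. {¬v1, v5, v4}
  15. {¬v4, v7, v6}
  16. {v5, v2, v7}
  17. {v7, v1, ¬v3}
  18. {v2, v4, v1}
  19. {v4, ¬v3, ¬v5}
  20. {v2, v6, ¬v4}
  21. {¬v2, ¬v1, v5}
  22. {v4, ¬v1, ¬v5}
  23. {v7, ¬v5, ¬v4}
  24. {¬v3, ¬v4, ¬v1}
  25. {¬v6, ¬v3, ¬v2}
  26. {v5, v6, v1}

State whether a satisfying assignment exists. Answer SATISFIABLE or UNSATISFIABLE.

SATISFIABLE

Branch on v1: take v1 = False.
Try v2 = False.
  then v4 is forced to True.
  then v6 is forced to True.
  then v7 is forced to True.
  then v3 is forced to True.
  then v5 is forced to False.
So v1=F, v2=F, v3=T, v4=T, v5=F, v6=T, v7=T is a satisfying assignment.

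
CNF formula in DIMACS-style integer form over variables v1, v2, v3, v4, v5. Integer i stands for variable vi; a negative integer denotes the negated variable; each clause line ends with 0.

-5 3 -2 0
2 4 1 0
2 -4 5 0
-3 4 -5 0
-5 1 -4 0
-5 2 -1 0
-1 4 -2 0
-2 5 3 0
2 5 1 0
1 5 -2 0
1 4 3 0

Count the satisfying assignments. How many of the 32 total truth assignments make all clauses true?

4

The models are:
  v1=1 v2=0 v3=0 v4=0 v5=0
  v1=1 v2=0 v3=1 v4=0 v5=0
  v1=1 v2=1 v3=1 v4=1 v5=0
  v1=1 v2=1 v3=1 v4=1 v5=1
That's 4 in total.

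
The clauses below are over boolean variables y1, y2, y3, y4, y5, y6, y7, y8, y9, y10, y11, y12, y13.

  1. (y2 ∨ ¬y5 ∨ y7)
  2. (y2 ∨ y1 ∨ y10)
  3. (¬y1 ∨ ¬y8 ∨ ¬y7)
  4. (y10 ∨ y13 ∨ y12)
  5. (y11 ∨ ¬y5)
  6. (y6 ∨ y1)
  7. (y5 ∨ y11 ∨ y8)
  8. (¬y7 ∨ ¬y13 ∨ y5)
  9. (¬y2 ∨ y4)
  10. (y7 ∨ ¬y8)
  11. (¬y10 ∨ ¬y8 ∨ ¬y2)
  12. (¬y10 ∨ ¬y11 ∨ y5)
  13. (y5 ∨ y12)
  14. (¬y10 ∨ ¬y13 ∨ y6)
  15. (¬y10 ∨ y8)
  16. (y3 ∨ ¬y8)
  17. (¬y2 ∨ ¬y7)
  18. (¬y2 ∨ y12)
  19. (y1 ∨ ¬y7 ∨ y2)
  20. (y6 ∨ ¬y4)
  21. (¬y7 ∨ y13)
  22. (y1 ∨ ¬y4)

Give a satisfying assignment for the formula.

y1=True, y2=False, y3=False, y4=False, y5=False, y6=True, y7=False, y8=False, y9=False, y10=False, y11=True, y12=True, y13=False

y6 occurs only positively in the remaining clauses — set y6 = True.
y12 occurs only positively in the remaining clauses — set y12 = True.
Branch on y1: take y1 = True.
Try y2 = False.
Branch on y3: take y3 = False.
  then y8 is forced to False.
  then y10 is forced to False.
The remaining clauses are satisfied by y4 = False, y5 = False, y7 = False, y9 = False, y11 = True, y13 = False.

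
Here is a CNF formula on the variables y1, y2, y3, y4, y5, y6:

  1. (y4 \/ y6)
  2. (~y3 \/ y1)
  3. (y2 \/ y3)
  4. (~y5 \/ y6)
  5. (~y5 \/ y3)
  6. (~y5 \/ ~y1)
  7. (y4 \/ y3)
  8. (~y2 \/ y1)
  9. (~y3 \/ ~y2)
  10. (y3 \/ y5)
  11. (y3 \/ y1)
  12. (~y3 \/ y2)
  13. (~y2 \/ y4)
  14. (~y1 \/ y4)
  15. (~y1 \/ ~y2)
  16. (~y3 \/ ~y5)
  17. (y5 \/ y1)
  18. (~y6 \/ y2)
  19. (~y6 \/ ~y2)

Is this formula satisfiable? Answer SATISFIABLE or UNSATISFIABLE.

UNSATISFIABLE

y3 = True:
  propagation gives y1=True, y5=False, y2=False; an empty clause results — contradiction.
y3 = False:
  propagation gives y2=True, y5=False; an empty clause results — contradiction.
Every branch closes, so no satisfying assignment exists.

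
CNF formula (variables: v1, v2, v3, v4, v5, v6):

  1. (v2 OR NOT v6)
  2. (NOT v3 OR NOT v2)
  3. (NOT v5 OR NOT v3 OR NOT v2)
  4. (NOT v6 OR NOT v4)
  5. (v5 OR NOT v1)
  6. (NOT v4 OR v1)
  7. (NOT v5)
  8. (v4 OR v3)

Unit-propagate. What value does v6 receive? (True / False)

False

(NOT v5) is a unit clause: v5 = False.
(v5 OR NOT v1) with v5 = False leaves only NOT v1, so v1 = False.
From (NOT v4 OR v1) and v1 = False: v4 = False.
In (v3 OR v4), v4 is now false; v3 must hold, so v3 = True.
In (NOT v2 OR NOT v3), NOT v3 is now false; NOT v2 must hold, so v2 = False.
From (NOT v6 OR v2) and v2 = False: v6 = False.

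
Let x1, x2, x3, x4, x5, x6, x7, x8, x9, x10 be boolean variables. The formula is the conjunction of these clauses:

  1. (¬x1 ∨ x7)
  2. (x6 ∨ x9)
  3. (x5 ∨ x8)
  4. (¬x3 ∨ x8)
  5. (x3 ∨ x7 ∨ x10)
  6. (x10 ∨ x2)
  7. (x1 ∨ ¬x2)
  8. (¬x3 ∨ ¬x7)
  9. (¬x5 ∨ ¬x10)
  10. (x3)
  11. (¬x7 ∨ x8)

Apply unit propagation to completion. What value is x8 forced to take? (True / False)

Unit clause (x3) sets x3 = True.
From (x8 ∨ ¬x3) and x3 = True: x8 = True.

True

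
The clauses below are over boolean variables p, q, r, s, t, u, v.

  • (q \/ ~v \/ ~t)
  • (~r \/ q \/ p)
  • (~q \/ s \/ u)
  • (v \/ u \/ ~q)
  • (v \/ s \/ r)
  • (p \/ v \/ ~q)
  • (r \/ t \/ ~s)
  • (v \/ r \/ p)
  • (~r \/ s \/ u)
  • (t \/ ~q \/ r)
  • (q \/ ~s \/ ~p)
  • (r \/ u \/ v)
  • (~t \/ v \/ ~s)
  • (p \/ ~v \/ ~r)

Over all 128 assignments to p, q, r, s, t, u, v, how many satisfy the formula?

22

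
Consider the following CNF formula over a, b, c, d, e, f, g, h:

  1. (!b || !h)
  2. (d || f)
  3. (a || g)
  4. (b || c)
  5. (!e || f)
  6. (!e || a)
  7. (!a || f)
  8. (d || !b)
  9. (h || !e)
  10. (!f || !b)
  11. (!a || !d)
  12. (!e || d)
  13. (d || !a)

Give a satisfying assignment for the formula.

a=False, b=False, c=True, d=True, e=False, f=False, g=True, h=True

Pure literal: c appears only positively; assign c = True.
Pure literal: e appears only negated; assign e = False.
Branch on a: take a = False.
  then g is forced to True.
Branch on b: take b = False.
Branch on d: take d = True.
f, h are now unconstrained; take f = False, h = True.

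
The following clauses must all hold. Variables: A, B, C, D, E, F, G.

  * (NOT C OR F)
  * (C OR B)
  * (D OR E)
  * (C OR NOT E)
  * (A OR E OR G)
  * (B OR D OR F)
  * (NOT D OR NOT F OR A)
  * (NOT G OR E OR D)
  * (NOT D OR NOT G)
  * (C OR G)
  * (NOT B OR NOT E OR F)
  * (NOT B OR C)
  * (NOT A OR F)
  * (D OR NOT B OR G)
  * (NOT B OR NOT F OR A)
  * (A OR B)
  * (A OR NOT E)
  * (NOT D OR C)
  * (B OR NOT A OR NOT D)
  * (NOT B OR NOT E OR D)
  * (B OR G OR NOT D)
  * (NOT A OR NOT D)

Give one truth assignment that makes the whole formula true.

Branch on A: take A = True.
  then F is forced to True.
  then D is forced to False.
  then E is forced to True.
  then C is forced to True.
  then B is forced to False.
G is now unconstrained; take G = False.
Every clause has at least one true literal under this assignment.

A=T, B=F, C=T, D=F, E=T, F=T, G=F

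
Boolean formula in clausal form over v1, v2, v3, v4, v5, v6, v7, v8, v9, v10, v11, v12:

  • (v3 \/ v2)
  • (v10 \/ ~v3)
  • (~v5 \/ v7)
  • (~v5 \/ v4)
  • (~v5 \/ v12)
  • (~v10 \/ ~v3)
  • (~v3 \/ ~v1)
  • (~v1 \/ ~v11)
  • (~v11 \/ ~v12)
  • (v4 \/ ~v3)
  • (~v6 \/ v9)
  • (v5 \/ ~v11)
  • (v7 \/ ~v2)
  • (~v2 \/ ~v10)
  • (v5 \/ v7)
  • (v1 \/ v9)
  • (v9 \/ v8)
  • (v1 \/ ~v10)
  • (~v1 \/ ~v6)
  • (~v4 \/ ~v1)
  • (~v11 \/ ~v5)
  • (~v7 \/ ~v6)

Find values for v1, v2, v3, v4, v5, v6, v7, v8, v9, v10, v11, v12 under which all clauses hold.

v1=False  v2=True  v3=False  v4=True  v5=False  v6=False  v7=True  v8=True  v9=True  v10=False  v11=False  v12=True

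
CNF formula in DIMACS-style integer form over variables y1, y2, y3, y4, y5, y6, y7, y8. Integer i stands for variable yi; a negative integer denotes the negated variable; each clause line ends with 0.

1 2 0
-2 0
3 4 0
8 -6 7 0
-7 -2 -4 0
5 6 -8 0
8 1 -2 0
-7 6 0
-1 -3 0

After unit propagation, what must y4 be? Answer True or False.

Unit clause (NOT y2) sets y2 = False.
(y1 OR y2): since y2 = False, the clause reduces to (y1). y1 = True.
From (NOT y3 OR NOT y1) and y1 = True: y3 = False.
(y4 OR y3) with y3 = False leaves only y4, so y4 = True.

True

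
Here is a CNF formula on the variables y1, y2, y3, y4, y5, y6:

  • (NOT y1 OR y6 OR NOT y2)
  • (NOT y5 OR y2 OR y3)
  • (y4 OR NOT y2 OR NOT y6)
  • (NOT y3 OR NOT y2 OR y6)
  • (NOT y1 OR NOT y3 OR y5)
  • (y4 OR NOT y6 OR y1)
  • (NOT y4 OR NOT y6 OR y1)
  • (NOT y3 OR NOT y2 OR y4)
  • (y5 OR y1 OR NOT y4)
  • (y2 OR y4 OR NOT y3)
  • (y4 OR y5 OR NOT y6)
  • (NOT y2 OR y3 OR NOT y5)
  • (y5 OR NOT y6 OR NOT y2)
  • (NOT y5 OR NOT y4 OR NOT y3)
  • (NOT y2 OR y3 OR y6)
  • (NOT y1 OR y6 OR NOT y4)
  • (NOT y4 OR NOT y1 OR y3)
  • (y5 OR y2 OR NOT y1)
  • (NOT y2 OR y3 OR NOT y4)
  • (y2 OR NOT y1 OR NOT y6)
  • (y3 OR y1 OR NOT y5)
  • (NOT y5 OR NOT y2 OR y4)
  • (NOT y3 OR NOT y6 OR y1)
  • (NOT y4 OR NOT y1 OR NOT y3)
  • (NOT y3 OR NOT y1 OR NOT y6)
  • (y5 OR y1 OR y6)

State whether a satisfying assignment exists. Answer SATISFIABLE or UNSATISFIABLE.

y1 = True:
  y2 = True:
    propagation gives y6=True, y4=True, y5=True, y3=True; an empty clause results — contradiction.
  y2 = False:
    propagation gives y5=True, y3=True, y4=True; an empty clause results — contradiction.
y1 = False:
  y2 = True:
    y4 = True:
      propagation gives y6=False, y3=False; contradiction.
    y4 = False:
      propagation gives y6=False, y3=False; contradiction.
  y2 = False:
    y4 = True:
      propagation gives y6=False, y5=True, y3=True; contradiction.
    y4 = False:
      propagation gives y6=False, y3=False, y5=False; contradiction.
Every branch closes, so no satisfying assignment exists.

UNSATISFIABLE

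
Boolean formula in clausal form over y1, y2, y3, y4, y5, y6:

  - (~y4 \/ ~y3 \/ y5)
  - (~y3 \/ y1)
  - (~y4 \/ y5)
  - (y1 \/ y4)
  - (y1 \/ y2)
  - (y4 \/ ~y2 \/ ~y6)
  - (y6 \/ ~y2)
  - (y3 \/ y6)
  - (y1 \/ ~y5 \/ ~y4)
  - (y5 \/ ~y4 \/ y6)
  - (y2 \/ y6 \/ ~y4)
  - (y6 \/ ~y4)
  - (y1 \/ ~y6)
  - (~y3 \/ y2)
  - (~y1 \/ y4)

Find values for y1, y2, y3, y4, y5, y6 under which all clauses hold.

Try y1 = True.
  then y4 is forced to True.
  then y5 is forced to True.
  then y6 is forced to True.
For the remaining variables, y2 = True, y3 = False works.
Every clause has at least one true literal under this assignment.

y1 = T  y2 = T  y3 = F  y4 = T  y5 = T  y6 = T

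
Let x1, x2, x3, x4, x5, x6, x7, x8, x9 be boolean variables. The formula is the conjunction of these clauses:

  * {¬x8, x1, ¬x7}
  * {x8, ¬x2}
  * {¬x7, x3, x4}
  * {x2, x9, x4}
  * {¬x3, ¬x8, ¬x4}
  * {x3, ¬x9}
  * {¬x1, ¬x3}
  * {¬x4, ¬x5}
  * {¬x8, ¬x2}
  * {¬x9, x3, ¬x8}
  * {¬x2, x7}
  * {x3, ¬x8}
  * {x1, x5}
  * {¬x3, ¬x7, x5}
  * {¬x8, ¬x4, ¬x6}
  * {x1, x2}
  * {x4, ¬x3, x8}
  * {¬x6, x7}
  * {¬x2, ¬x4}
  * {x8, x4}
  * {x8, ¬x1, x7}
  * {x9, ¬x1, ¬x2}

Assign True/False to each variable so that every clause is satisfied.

Branch on x1: take x1 = True.
  then x3 is forced to False.
  then x9 is forced to False.
  then x8 is forced to False.
  then x2 is forced to False.
  then x4 is forced to True.
  then x5 is forced to False.
  then x7 is forced to True.
x6 is now unconstrained; take x6 = True.

x1 = True, x2 = False, x3 = False, x4 = True, x5 = False, x6 = True, x7 = True, x8 = False, x9 = False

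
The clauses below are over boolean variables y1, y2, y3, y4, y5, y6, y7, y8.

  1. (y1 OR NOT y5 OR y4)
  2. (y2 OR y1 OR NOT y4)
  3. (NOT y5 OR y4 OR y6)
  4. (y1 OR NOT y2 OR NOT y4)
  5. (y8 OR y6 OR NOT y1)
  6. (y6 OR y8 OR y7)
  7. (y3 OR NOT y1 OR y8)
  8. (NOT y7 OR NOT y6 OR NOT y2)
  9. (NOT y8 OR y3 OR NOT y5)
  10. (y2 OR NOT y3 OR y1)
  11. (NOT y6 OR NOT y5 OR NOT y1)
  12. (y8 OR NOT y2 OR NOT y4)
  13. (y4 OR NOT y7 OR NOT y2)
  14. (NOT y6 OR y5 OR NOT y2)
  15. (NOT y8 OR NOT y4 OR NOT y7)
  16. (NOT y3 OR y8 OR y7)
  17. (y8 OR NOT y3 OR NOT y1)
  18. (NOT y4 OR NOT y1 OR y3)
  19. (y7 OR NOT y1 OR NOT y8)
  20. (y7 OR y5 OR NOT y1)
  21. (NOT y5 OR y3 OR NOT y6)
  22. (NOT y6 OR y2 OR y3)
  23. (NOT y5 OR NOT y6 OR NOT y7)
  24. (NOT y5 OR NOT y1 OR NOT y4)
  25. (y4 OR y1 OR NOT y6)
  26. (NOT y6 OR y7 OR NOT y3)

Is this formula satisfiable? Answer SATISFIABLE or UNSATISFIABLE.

Set y1 = False and propagate.
Set y2 = True and propagate.
  then y4 is forced to False.
  then y5 is forced to False.
  then y7 is forced to False.
  then y6 is forced to False.
  then y8 is forced to True.
y3 is now unconstrained; take y3 = True.
So y1=F, y2=T, y3=T, y4=F, y5=F, y6=F, y7=F, y8=T is a satisfying assignment.

SATISFIABLE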